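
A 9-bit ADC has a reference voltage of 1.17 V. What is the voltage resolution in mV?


The resolution (LSB) of an ADC is Vref / 2^n.
LSB = 1.17 / 2^9
LSB = 1.17 / 512
LSB = 0.00228516 V = 2.28515625 mV

2.28515625 mV


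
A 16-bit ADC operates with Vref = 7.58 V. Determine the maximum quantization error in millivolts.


The maximum quantization error is +/- LSB/2.
LSB = Vref / 2^n = 7.58 / 65536 = 0.00011566 V
Max error = LSB / 2 = 0.00011566 / 2 = 5.783e-05 V
Max error = 0.0578 mV

0.0578 mV


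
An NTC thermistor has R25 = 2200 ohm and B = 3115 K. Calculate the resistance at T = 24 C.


NTC thermistor equation: Rt = R25 * exp(B * (1/T - 1/T25)).
T in Kelvin: 297.15 K, T25 = 298.15 K
1/T - 1/T25 = 1/297.15 - 1/298.15 = 1.129e-05
B * (1/T - 1/T25) = 3115 * 1.129e-05 = 0.0352
Rt = 2200 * exp(0.0352) = 2278.7 ohm

2278.7 ohm


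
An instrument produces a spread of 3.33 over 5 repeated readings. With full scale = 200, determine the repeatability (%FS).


Repeatability = (spread / full scale) * 100%.
R = (3.33 / 200) * 100
R = 1.665 %FS

1.665 %FS


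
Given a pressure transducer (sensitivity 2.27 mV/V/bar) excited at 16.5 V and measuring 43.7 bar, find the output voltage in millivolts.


Output = sensitivity * Vex * P.
Vout = 2.27 * 16.5 * 43.7
Vout = 37.455 * 43.7
Vout = 1636.78 mV

1636.78 mV


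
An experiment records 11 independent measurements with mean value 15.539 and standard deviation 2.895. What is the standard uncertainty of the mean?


The standard uncertainty for Type A evaluation is u = s / sqrt(n).
u = 2.895 / sqrt(11)
u = 2.895 / 3.3166
u = 0.8729

0.8729


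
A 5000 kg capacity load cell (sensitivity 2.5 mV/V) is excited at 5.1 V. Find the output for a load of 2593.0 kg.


Vout = rated_output * Vex * (load / capacity).
Vout = 2.5 * 5.1 * (2593.0 / 5000)
Vout = 2.5 * 5.1 * 0.5186
Vout = 6.612 mV

6.612 mV


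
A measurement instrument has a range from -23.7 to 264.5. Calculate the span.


Span = upper range - lower range.
Span = 264.5 - (-23.7)
Span = 288.2

288.2


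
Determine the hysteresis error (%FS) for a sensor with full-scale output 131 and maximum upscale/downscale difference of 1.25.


Hysteresis = (max difference / full scale) * 100%.
H = (1.25 / 131) * 100
H = 0.954 %FS

0.954 %FS


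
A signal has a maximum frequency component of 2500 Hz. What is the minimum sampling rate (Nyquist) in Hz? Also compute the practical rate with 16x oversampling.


By Nyquist theorem, fs_min = 2 * fmax.
fs_min = 2 * 2500 = 5000 Hz
Practical rate = 16 * fs_min = 16 * 5000 = 80000 Hz

fs_min = 5000 Hz, fs_practical = 80000 Hz


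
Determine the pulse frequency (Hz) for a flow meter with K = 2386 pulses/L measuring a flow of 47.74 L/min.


Frequency = K * Q / 60 (converting L/min to L/s).
f = 2386 * 47.74 / 60
f = 113907.64 / 60
f = 1898.46 Hz

1898.46 Hz


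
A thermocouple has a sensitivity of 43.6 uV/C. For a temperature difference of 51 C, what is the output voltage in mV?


The thermocouple output V = sensitivity * dT.
V = 43.6 uV/C * 51 C
V = 2223.6 uV
V = 2.224 mV

2.224 mV


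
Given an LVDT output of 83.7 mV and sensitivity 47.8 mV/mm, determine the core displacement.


Displacement = Vout / sensitivity.
d = 83.7 / 47.8
d = 1.751 mm

1.751 mm


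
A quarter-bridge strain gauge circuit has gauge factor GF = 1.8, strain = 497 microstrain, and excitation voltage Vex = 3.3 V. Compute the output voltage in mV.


Quarter bridge output: Vout = (GF * epsilon * Vex) / 4.
Vout = (1.8 * 497e-6 * 3.3) / 4
Vout = 0.00295218 / 4 V
Vout = 0.00073804 V = 0.738 mV

0.738 mV


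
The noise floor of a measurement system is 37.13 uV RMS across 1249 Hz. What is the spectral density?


Noise spectral density = Vrms / sqrt(BW).
NSD = 37.13 / sqrt(1249)
NSD = 37.13 / 35.3412
NSD = 1.0506 uV/sqrt(Hz)

1.0506 uV/sqrt(Hz)


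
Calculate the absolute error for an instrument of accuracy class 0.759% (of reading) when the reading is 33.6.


Absolute error = (accuracy% / 100) * reading.
Error = (0.759 / 100) * 33.6
Error = 0.00759 * 33.6
Error = 0.255

0.255


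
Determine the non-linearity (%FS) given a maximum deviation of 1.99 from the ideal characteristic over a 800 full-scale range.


Linearity error = (max deviation / full scale) * 100%.
Linearity = (1.99 / 800) * 100
Linearity = 0.249 %FS

0.249 %FS


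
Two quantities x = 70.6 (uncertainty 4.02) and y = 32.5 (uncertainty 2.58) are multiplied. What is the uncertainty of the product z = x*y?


For a product z = x*y, the relative uncertainty is:
uz/z = sqrt((ux/x)^2 + (uy/y)^2)
Relative uncertainties: ux/x = 4.02/70.6 = 0.056941
uy/y = 2.58/32.5 = 0.079385
z = 70.6 * 32.5 = 2294.5
uz = 2294.5 * sqrt(0.056941^2 + 0.079385^2) = 224.159

224.159


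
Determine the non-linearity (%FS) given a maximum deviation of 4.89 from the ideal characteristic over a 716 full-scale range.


Linearity error = (max deviation / full scale) * 100%.
Linearity = (4.89 / 716) * 100
Linearity = 0.683 %FS

0.683 %FS


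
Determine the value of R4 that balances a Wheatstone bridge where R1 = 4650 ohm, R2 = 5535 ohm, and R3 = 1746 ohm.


At balance: R1*R4 = R2*R3, so R4 = R2*R3/R1.
R4 = 5535 * 1746 / 4650
R4 = 9664110 / 4650
R4 = 2078.3 ohm

2078.3 ohm


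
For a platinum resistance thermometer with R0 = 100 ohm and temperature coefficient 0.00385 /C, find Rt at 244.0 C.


The RTD equation: Rt = R0 * (1 + alpha * T).
Rt = 100 * (1 + 0.00385 * 244.0)
Rt = 100 * (1 + 0.9394)
Rt = 100 * 1.9394
Rt = 193.94 ohm

193.94 ohm


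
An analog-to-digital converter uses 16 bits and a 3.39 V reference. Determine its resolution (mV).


The resolution (LSB) of an ADC is Vref / 2^n.
LSB = 3.39 / 2^16
LSB = 3.39 / 65536
LSB = 5.173e-05 V = 0.05172729 mV

0.05172729 mV


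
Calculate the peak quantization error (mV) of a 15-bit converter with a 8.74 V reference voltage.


The maximum quantization error is +/- LSB/2.
LSB = Vref / 2^n = 8.74 / 32768 = 0.00026672 V
Max error = LSB / 2 = 0.00026672 / 2 = 0.00013336 V
Max error = 0.1334 mV

0.1334 mV


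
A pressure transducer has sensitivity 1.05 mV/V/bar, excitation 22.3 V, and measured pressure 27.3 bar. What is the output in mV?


Output = sensitivity * Vex * P.
Vout = 1.05 * 22.3 * 27.3
Vout = 23.415 * 27.3
Vout = 639.23 mV

639.23 mV


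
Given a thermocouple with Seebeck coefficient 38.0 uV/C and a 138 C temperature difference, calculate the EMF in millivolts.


The thermocouple output V = sensitivity * dT.
V = 38.0 uV/C * 138 C
V = 5244.0 uV
V = 5.244 mV

5.244 mV


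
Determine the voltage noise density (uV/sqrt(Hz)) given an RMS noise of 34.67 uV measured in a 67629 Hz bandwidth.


Noise spectral density = Vrms / sqrt(BW).
NSD = 34.67 / sqrt(67629)
NSD = 34.67 / 260.0558
NSD = 0.1333 uV/sqrt(Hz)

0.1333 uV/sqrt(Hz)


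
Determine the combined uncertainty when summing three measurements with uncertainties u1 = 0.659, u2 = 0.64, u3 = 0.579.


For a sum of independent quantities, uc = sqrt(u1^2 + u2^2 + u3^2).
uc = sqrt(0.659^2 + 0.64^2 + 0.579^2)
uc = sqrt(0.434281 + 0.4096 + 0.335241)
uc = 1.0859

1.0859


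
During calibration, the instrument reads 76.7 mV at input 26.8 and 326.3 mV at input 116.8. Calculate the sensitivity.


Sensitivity = (y2 - y1) / (x2 - x1).
S = (326.3 - 76.7) / (116.8 - 26.8)
S = 249.6 / 90.0
S = 2.7733 mV/unit

2.7733 mV/unit


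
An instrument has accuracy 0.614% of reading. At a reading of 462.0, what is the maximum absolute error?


Absolute error = (accuracy% / 100) * reading.
Error = (0.614 / 100) * 462.0
Error = 0.00614 * 462.0
Error = 2.8367

2.8367


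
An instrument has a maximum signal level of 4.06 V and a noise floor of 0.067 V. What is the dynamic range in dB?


Dynamic range = 20 * log10(Vmax / Vnoise).
DR = 20 * log10(4.06 / 0.067)
DR = 20 * log10(60.6)
DR = 35.65 dB

35.65 dB


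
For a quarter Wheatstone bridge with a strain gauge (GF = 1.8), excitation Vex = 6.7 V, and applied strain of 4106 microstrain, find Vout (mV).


Quarter bridge output: Vout = (GF * epsilon * Vex) / 4.
Vout = (1.8 * 4106e-6 * 6.7) / 4
Vout = 0.04951836 / 4 V
Vout = 0.01237959 V = 12.3796 mV

12.3796 mV


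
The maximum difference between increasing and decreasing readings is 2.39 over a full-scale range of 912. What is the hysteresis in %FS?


Hysteresis = (max difference / full scale) * 100%.
H = (2.39 / 912) * 100
H = 0.262 %FS

0.262 %FS


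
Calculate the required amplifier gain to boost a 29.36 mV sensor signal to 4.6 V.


Gain = Vout / Vin (converting to same units).
G = 4.6 V / 29.36 mV
G = 4600.0 mV / 29.36 mV
G = 156.68

156.68


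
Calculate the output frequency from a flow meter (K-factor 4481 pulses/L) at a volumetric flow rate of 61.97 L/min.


Frequency = K * Q / 60 (converting L/min to L/s).
f = 4481 * 61.97 / 60
f = 277687.57 / 60
f = 4628.13 Hz

4628.13 Hz


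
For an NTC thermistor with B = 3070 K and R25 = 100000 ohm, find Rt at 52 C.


NTC thermistor equation: Rt = R25 * exp(B * (1/T - 1/T25)).
T in Kelvin: 325.15 K, T25 = 298.15 K
1/T - 1/T25 = 1/325.15 - 1/298.15 = -0.00027851
B * (1/T - 1/T25) = 3070 * -0.00027851 = -0.855
Rt = 100000 * exp(-0.855) = 42526.9 ohm

42526.9 ohm


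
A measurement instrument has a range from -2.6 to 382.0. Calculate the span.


Span = upper range - lower range.
Span = 382.0 - (-2.6)
Span = 384.6

384.6


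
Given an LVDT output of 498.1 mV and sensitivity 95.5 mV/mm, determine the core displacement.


Displacement = Vout / sensitivity.
d = 498.1 / 95.5
d = 5.216 mm

5.216 mm


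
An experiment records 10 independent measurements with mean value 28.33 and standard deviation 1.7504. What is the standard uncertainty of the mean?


The standard uncertainty for Type A evaluation is u = s / sqrt(n).
u = 1.7504 / sqrt(10)
u = 1.7504 / 3.1623
u = 0.5535

0.5535


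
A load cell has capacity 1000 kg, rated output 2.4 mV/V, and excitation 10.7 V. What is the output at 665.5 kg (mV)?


Vout = rated_output * Vex * (load / capacity).
Vout = 2.4 * 10.7 * (665.5 / 1000)
Vout = 2.4 * 10.7 * 0.6655
Vout = 17.09 mV

17.09 mV


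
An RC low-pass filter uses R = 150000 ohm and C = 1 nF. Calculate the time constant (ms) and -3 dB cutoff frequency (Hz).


Time constant: tau = R * C.
tau = 150000 * 1.00e-09 = 0.00015 s
tau = 0.15 ms
Cutoff frequency: fc = 1 / (2*pi*R*C).
fc = 1 / (2*pi*0.00015) = 1061.03 Hz

tau = 0.15 ms, fc = 1061.03 Hz


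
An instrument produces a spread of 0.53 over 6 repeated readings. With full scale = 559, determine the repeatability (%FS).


Repeatability = (spread / full scale) * 100%.
R = (0.53 / 559) * 100
R = 0.095 %FS

0.095 %FS


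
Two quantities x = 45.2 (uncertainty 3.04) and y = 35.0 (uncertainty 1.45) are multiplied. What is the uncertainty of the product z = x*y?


For a product z = x*y, the relative uncertainty is:
uz/z = sqrt((ux/x)^2 + (uy/y)^2)
Relative uncertainties: ux/x = 3.04/45.2 = 0.067257
uy/y = 1.45/35.0 = 0.041429
z = 45.2 * 35.0 = 1582.0
uz = 1582.0 * sqrt(0.067257^2 + 0.041429^2) = 124.966

124.966


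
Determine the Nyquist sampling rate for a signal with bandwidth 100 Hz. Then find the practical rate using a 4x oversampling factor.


By Nyquist theorem, fs_min = 2 * fmax.
fs_min = 2 * 100 = 200 Hz
Practical rate = 4 * fs_min = 4 * 200 = 800 Hz

fs_min = 200 Hz, fs_practical = 800 Hz


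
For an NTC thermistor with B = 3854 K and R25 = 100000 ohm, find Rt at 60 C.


NTC thermistor equation: Rt = R25 * exp(B * (1/T - 1/T25)).
T in Kelvin: 333.15 K, T25 = 298.15 K
1/T - 1/T25 = 1/333.15 - 1/298.15 = -0.00035237
B * (1/T - 1/T25) = 3854 * -0.00035237 = -1.358
Rt = 100000 * exp(-1.358) = 25717.0 ohm

25717.0 ohm


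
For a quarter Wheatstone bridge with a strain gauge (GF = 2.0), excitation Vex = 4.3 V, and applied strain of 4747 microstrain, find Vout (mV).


Quarter bridge output: Vout = (GF * epsilon * Vex) / 4.
Vout = (2.0 * 4747e-6 * 4.3) / 4
Vout = 0.0408242 / 4 V
Vout = 0.01020605 V = 10.206 mV

10.206 mV


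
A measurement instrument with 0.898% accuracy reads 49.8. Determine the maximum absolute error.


Absolute error = (accuracy% / 100) * reading.
Error = (0.898 / 100) * 49.8
Error = 0.00898 * 49.8
Error = 0.4472

0.4472


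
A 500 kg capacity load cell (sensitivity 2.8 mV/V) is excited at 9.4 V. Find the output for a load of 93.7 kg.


Vout = rated_output * Vex * (load / capacity).
Vout = 2.8 * 9.4 * (93.7 / 500)
Vout = 2.8 * 9.4 * 0.1874
Vout = 4.932 mV

4.932 mV


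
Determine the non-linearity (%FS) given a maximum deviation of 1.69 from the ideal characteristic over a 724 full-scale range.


Linearity error = (max deviation / full scale) * 100%.
Linearity = (1.69 / 724) * 100
Linearity = 0.233 %FS

0.233 %FS


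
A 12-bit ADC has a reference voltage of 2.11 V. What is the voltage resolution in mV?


The resolution (LSB) of an ADC is Vref / 2^n.
LSB = 2.11 / 2^12
LSB = 2.11 / 4096
LSB = 0.00051514 V = 0.51513672 mV

0.51513672 mV


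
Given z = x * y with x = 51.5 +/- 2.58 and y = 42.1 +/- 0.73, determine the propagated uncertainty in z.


For a product z = x*y, the relative uncertainty is:
uz/z = sqrt((ux/x)^2 + (uy/y)^2)
Relative uncertainties: ux/x = 2.58/51.5 = 0.050097
uy/y = 0.73/42.1 = 0.01734
z = 51.5 * 42.1 = 2168.2
uz = 2168.2 * sqrt(0.050097^2 + 0.01734^2) = 114.94

114.94


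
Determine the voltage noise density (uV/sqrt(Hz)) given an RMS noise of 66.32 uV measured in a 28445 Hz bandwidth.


Noise spectral density = Vrms / sqrt(BW).
NSD = 66.32 / sqrt(28445)
NSD = 66.32 / 168.6565
NSD = 0.3932 uV/sqrt(Hz)

0.3932 uV/sqrt(Hz)


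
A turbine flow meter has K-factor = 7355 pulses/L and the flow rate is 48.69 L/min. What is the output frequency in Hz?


Frequency = K * Q / 60 (converting L/min to L/s).
f = 7355 * 48.69 / 60
f = 358114.95 / 60
f = 5968.58 Hz

5968.58 Hz


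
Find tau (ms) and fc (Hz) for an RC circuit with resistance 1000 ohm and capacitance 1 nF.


Time constant: tau = R * C.
tau = 1000 * 1.00e-09 = 1e-06 s
tau = 0.001 ms
Cutoff frequency: fc = 1 / (2*pi*R*C).
fc = 1 / (2*pi*1e-06) = 159154.94 Hz

tau = 0.001 ms, fc = 159154.94 Hz


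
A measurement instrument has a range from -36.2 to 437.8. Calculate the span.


Span = upper range - lower range.
Span = 437.8 - (-36.2)
Span = 474.0

474.0


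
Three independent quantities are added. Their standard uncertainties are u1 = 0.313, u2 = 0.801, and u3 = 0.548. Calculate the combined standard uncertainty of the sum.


For a sum of independent quantities, uc = sqrt(u1^2 + u2^2 + u3^2).
uc = sqrt(0.313^2 + 0.801^2 + 0.548^2)
uc = sqrt(0.097969 + 0.641601 + 0.300304)
uc = 1.0197

1.0197


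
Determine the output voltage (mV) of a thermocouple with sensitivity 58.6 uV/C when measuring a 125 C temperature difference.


The thermocouple output V = sensitivity * dT.
V = 58.6 uV/C * 125 C
V = 7325.0 uV
V = 7.325 mV

7.325 mV


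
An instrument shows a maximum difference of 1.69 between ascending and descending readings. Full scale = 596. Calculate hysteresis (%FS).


Hysteresis = (max difference / full scale) * 100%.
H = (1.69 / 596) * 100
H = 0.284 %FS

0.284 %FS


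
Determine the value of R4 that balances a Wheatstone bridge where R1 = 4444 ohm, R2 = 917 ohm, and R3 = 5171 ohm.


At balance: R1*R4 = R2*R3, so R4 = R2*R3/R1.
R4 = 917 * 5171 / 4444
R4 = 4741807 / 4444
R4 = 1067.01 ohm

1067.01 ohm


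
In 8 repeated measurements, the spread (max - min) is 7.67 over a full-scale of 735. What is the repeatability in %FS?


Repeatability = (spread / full scale) * 100%.
R = (7.67 / 735) * 100
R = 1.044 %FS

1.044 %FS


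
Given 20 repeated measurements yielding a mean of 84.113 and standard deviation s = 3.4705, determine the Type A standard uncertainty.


The standard uncertainty for Type A evaluation is u = s / sqrt(n).
u = 3.4705 / sqrt(20)
u = 3.4705 / 4.4721
u = 0.776

0.776


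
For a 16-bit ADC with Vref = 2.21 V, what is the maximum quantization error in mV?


The maximum quantization error is +/- LSB/2.
LSB = Vref / 2^n = 2.21 / 65536 = 3.372e-05 V
Max error = LSB / 2 = 3.372e-05 / 2 = 1.686e-05 V
Max error = 0.0169 mV

0.0169 mV


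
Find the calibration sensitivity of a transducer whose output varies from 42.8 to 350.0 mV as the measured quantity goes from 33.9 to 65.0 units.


Sensitivity = (y2 - y1) / (x2 - x1).
S = (350.0 - 42.8) / (65.0 - 33.9)
S = 307.2 / 31.1
S = 9.8778 mV/unit

9.8778 mV/unit


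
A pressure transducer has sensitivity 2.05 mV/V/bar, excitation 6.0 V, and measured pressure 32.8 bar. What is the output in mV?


Output = sensitivity * Vex * P.
Vout = 2.05 * 6.0 * 32.8
Vout = 12.3 * 32.8
Vout = 403.44 mV

403.44 mV


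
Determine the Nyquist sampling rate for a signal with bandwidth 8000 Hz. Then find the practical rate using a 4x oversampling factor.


By Nyquist theorem, fs_min = 2 * fmax.
fs_min = 2 * 8000 = 16000 Hz
Practical rate = 4 * fs_min = 4 * 16000 = 64000 Hz

fs_min = 16000 Hz, fs_practical = 64000 Hz


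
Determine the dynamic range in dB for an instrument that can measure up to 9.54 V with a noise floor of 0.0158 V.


Dynamic range = 20 * log10(Vmax / Vnoise).
DR = 20 * log10(9.54 / 0.0158)
DR = 20 * log10(603.8)
DR = 55.62 dB

55.62 dB


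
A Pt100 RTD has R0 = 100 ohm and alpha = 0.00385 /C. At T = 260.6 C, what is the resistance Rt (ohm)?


The RTD equation: Rt = R0 * (1 + alpha * T).
Rt = 100 * (1 + 0.00385 * 260.6)
Rt = 100 * (1 + 1.00331)
Rt = 100 * 2.00331
Rt = 200.331 ohm

200.331 ohm


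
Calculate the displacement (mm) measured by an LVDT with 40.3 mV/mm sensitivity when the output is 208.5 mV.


Displacement = Vout / sensitivity.
d = 208.5 / 40.3
d = 5.174 mm

5.174 mm


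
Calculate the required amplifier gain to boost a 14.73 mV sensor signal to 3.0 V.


Gain = Vout / Vin (converting to same units).
G = 3.0 V / 14.73 mV
G = 3000.0 mV / 14.73 mV
G = 203.67

203.67


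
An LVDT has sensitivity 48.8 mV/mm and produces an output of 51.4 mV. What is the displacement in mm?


Displacement = Vout / sensitivity.
d = 51.4 / 48.8
d = 1.053 mm

1.053 mm


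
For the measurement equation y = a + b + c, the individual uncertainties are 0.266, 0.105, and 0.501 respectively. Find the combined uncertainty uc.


For a sum of independent quantities, uc = sqrt(u1^2 + u2^2 + u3^2).
uc = sqrt(0.266^2 + 0.105^2 + 0.501^2)
uc = sqrt(0.070756 + 0.011025 + 0.251001)
uc = 0.5769

0.5769


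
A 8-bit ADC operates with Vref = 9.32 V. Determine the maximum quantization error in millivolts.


The maximum quantization error is +/- LSB/2.
LSB = Vref / 2^n = 9.32 / 256 = 0.03640625 V
Max error = LSB / 2 = 0.03640625 / 2 = 0.01820313 V
Max error = 18.2031 mV

18.2031 mV


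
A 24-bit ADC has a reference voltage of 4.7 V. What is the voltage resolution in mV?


The resolution (LSB) of an ADC is Vref / 2^n.
LSB = 4.7 / 2^24
LSB = 4.7 / 16777216
LSB = 2.8e-07 V = 0.00028014 mV

0.00028014 mV


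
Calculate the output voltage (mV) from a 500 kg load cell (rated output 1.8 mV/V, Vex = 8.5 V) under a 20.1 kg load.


Vout = rated_output * Vex * (load / capacity).
Vout = 1.8 * 8.5 * (20.1 / 500)
Vout = 1.8 * 8.5 * 0.0402
Vout = 0.615 mV

0.615 mV


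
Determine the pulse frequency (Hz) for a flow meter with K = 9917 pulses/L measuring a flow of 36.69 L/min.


Frequency = K * Q / 60 (converting L/min to L/s).
f = 9917 * 36.69 / 60
f = 363854.73 / 60
f = 6064.25 Hz

6064.25 Hz


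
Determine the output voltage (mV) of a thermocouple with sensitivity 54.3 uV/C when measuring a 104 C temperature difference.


The thermocouple output V = sensitivity * dT.
V = 54.3 uV/C * 104 C
V = 5647.2 uV
V = 5.647 mV

5.647 mV


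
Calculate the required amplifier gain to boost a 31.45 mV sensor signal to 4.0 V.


Gain = Vout / Vin (converting to same units).
G = 4.0 V / 31.45 mV
G = 4000.0 mV / 31.45 mV
G = 127.19

127.19


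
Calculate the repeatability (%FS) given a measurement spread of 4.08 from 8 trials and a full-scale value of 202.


Repeatability = (spread / full scale) * 100%.
R = (4.08 / 202) * 100
R = 2.02 %FS

2.02 %FS


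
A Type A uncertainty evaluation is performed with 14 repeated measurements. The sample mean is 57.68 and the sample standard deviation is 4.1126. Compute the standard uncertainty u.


The standard uncertainty for Type A evaluation is u = s / sqrt(n).
u = 4.1126 / sqrt(14)
u = 4.1126 / 3.7417
u = 1.0991

1.0991


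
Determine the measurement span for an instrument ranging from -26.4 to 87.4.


Span = upper range - lower range.
Span = 87.4 - (-26.4)
Span = 113.8

113.8


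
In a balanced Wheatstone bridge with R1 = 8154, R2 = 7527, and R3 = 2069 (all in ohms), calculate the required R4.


At balance: R1*R4 = R2*R3, so R4 = R2*R3/R1.
R4 = 7527 * 2069 / 8154
R4 = 15573363 / 8154
R4 = 1909.9 ohm

1909.9 ohm


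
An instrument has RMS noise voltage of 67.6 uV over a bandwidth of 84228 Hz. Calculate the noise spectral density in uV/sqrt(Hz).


Noise spectral density = Vrms / sqrt(BW).
NSD = 67.6 / sqrt(84228)
NSD = 67.6 / 290.2206
NSD = 0.2329 uV/sqrt(Hz)

0.2329 uV/sqrt(Hz)


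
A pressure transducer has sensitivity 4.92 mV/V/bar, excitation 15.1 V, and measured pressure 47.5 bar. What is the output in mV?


Output = sensitivity * Vex * P.
Vout = 4.92 * 15.1 * 47.5
Vout = 74.292 * 47.5
Vout = 3528.87 mV

3528.87 mV


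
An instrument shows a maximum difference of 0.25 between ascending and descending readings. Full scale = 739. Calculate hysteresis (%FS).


Hysteresis = (max difference / full scale) * 100%.
H = (0.25 / 739) * 100
H = 0.034 %FS

0.034 %FS


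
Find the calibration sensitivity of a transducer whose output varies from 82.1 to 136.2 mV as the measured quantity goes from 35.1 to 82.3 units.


Sensitivity = (y2 - y1) / (x2 - x1).
S = (136.2 - 82.1) / (82.3 - 35.1)
S = 54.1 / 47.2
S = 1.1462 mV/unit

1.1462 mV/unit


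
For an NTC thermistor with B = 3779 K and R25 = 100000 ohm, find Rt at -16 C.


NTC thermistor equation: Rt = R25 * exp(B * (1/T - 1/T25)).
T in Kelvin: 257.15 K, T25 = 298.15 K
1/T - 1/T25 = 1/257.15 - 1/298.15 = 0.00053476
B * (1/T - 1/T25) = 3779 * 0.00053476 = 2.0209
Rt = 100000 * exp(2.0209) = 754492.2 ohm

754492.2 ohm


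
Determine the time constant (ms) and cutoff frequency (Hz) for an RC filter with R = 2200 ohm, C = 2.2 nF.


Time constant: tau = R * C.
tau = 2200 * 2.20e-09 = 4.84e-06 s
tau = 0.0048 ms
Cutoff frequency: fc = 1 / (2*pi*R*C).
fc = 1 / (2*pi*4.84e-06) = 32883.25 Hz

tau = 0.0048 ms, fc = 32883.25 Hz


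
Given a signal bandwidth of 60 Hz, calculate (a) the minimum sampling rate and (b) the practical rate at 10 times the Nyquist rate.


By Nyquist theorem, fs_min = 2 * fmax.
fs_min = 2 * 60 = 120 Hz
Practical rate = 10 * fs_min = 10 * 120 = 1200 Hz

fs_min = 120 Hz, fs_practical = 1200 Hz


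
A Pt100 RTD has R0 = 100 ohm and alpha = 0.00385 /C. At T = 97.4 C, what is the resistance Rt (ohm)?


The RTD equation: Rt = R0 * (1 + alpha * T).
Rt = 100 * (1 + 0.00385 * 97.4)
Rt = 100 * (1 + 0.37499)
Rt = 100 * 1.37499
Rt = 137.499 ohm

137.499 ohm


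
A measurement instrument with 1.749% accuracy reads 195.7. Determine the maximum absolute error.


Absolute error = (accuracy% / 100) * reading.
Error = (1.749 / 100) * 195.7
Error = 0.01749 * 195.7
Error = 3.4228

3.4228


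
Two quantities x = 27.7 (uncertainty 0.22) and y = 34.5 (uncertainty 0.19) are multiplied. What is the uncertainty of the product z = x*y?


For a product z = x*y, the relative uncertainty is:
uz/z = sqrt((ux/x)^2 + (uy/y)^2)
Relative uncertainties: ux/x = 0.22/27.7 = 0.007942
uy/y = 0.19/34.5 = 0.005507
z = 27.7 * 34.5 = 955.6
uz = 955.6 * sqrt(0.007942^2 + 0.005507^2) = 9.236

9.236


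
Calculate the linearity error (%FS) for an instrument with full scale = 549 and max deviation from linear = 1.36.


Linearity error = (max deviation / full scale) * 100%.
Linearity = (1.36 / 549) * 100
Linearity = 0.248 %FS

0.248 %FS


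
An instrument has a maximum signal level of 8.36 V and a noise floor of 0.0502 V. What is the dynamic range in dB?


Dynamic range = 20 * log10(Vmax / Vnoise).
DR = 20 * log10(8.36 / 0.0502)
DR = 20 * log10(166.53)
DR = 44.43 dB

44.43 dB


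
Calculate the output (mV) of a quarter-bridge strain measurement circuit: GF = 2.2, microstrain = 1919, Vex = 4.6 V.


Quarter bridge output: Vout = (GF * epsilon * Vex) / 4.
Vout = (2.2 * 1919e-6 * 4.6) / 4
Vout = 0.01942028 / 4 V
Vout = 0.00485507 V = 4.8551 mV

4.8551 mV


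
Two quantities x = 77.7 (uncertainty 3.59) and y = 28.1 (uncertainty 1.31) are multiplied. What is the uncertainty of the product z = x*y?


For a product z = x*y, the relative uncertainty is:
uz/z = sqrt((ux/x)^2 + (uy/y)^2)
Relative uncertainties: ux/x = 3.59/77.7 = 0.046203
uy/y = 1.31/28.1 = 0.046619
z = 77.7 * 28.1 = 2183.4
uz = 2183.4 * sqrt(0.046203^2 + 0.046619^2) = 143.308

143.308


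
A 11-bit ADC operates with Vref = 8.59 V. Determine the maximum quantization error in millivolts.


The maximum quantization error is +/- LSB/2.
LSB = Vref / 2^n = 8.59 / 2048 = 0.00419434 V
Max error = LSB / 2 = 0.00419434 / 2 = 0.00209717 V
Max error = 2.0972 mV

2.0972 mV


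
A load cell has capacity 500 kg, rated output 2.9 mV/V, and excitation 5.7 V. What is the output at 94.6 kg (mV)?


Vout = rated_output * Vex * (load / capacity).
Vout = 2.9 * 5.7 * (94.6 / 500)
Vout = 2.9 * 5.7 * 0.1892
Vout = 3.127 mV

3.127 mV


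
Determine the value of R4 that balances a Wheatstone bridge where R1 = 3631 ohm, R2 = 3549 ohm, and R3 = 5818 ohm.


At balance: R1*R4 = R2*R3, so R4 = R2*R3/R1.
R4 = 3549 * 5818 / 3631
R4 = 20648082 / 3631
R4 = 5686.61 ohm

5686.61 ohm


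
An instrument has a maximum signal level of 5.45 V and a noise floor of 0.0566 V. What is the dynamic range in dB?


Dynamic range = 20 * log10(Vmax / Vnoise).
DR = 20 * log10(5.45 / 0.0566)
DR = 20 * log10(96.29)
DR = 39.67 dB

39.67 dB


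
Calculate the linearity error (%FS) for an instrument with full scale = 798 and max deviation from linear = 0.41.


Linearity error = (max deviation / full scale) * 100%.
Linearity = (0.41 / 798) * 100
Linearity = 0.051 %FS

0.051 %FS


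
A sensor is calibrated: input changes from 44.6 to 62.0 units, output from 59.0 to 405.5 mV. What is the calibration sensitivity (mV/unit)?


Sensitivity = (y2 - y1) / (x2 - x1).
S = (405.5 - 59.0) / (62.0 - 44.6)
S = 346.5 / 17.4
S = 19.9138 mV/unit

19.9138 mV/unit


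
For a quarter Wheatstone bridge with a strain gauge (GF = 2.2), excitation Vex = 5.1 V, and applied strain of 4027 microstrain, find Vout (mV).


Quarter bridge output: Vout = (GF * epsilon * Vex) / 4.
Vout = (2.2 * 4027e-6 * 5.1) / 4
Vout = 0.04518294 / 4 V
Vout = 0.01129574 V = 11.2957 mV

11.2957 mV


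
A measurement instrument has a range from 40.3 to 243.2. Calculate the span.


Span = upper range - lower range.
Span = 243.2 - (40.3)
Span = 202.9

202.9


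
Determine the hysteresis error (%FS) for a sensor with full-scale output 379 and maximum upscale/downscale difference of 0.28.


Hysteresis = (max difference / full scale) * 100%.
H = (0.28 / 379) * 100
H = 0.074 %FS

0.074 %FS


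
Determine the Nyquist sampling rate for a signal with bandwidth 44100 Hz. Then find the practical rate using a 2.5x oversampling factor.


By Nyquist theorem, fs_min = 2 * fmax.
fs_min = 2 * 44100 = 88200 Hz
Practical rate = 2.5 * fs_min = 2.5 * 88200 = 220500 Hz

fs_min = 88200 Hz, fs_practical = 220500 Hz


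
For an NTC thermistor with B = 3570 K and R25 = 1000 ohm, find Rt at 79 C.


NTC thermistor equation: Rt = R25 * exp(B * (1/T - 1/T25)).
T in Kelvin: 352.15 K, T25 = 298.15 K
1/T - 1/T25 = 1/352.15 - 1/298.15 = -0.00051432
B * (1/T - 1/T25) = 3570 * -0.00051432 = -1.8361
Rt = 1000 * exp(-1.8361) = 159.4 ohm

159.4 ohm


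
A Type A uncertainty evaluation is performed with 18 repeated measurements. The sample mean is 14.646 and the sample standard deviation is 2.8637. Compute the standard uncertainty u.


The standard uncertainty for Type A evaluation is u = s / sqrt(n).
u = 2.8637 / sqrt(18)
u = 2.8637 / 4.2426
u = 0.675

0.675


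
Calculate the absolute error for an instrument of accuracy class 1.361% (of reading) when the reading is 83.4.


Absolute error = (accuracy% / 100) * reading.
Error = (1.361 / 100) * 83.4
Error = 0.01361 * 83.4
Error = 1.1351

1.1351


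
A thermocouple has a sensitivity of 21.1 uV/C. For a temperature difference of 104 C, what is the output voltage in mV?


The thermocouple output V = sensitivity * dT.
V = 21.1 uV/C * 104 C
V = 2194.4 uV
V = 2.194 mV

2.194 mV


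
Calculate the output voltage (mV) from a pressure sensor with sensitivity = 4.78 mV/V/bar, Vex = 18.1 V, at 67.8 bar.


Output = sensitivity * Vex * P.
Vout = 4.78 * 18.1 * 67.8
Vout = 86.518 * 67.8
Vout = 5865.92 mV

5865.92 mV


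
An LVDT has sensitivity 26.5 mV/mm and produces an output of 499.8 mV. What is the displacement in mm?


Displacement = Vout / sensitivity.
d = 499.8 / 26.5
d = 18.86 mm

18.86 mm


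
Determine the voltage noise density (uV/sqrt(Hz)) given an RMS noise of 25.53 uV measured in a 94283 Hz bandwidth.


Noise spectral density = Vrms / sqrt(BW).
NSD = 25.53 / sqrt(94283)
NSD = 25.53 / 307.0554
NSD = 0.0831 uV/sqrt(Hz)

0.0831 uV/sqrt(Hz)


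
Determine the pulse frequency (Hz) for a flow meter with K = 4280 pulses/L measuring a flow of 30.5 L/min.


Frequency = K * Q / 60 (converting L/min to L/s).
f = 4280 * 30.5 / 60
f = 130540.0 / 60
f = 2175.67 Hz

2175.67 Hz


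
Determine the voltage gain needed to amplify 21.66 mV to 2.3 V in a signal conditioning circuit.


Gain = Vout / Vin (converting to same units).
G = 2.3 V / 21.66 mV
G = 2300.0 mV / 21.66 mV
G = 106.19

106.19


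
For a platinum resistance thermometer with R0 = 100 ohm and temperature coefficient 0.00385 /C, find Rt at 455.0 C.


The RTD equation: Rt = R0 * (1 + alpha * T).
Rt = 100 * (1 + 0.00385 * 455.0)
Rt = 100 * (1 + 1.75175)
Rt = 100 * 2.75175
Rt = 275.175 ohm

275.175 ohm


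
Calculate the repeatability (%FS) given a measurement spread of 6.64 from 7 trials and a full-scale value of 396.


Repeatability = (spread / full scale) * 100%.
R = (6.64 / 396) * 100
R = 1.677 %FS

1.677 %FS


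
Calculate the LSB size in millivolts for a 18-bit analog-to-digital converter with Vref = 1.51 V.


The resolution (LSB) of an ADC is Vref / 2^n.
LSB = 1.51 / 2^18
LSB = 1.51 / 262144
LSB = 5.76e-06 V = 0.00576019 mV

0.00576019 mV


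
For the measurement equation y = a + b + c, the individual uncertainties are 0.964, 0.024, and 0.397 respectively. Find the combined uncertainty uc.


For a sum of independent quantities, uc = sqrt(u1^2 + u2^2 + u3^2).
uc = sqrt(0.964^2 + 0.024^2 + 0.397^2)
uc = sqrt(0.929296 + 0.000576 + 0.157609)
uc = 1.0428

1.0428


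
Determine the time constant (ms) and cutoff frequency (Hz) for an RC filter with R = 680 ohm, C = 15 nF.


Time constant: tau = R * C.
tau = 680 * 1.50e-08 = 1.02e-05 s
tau = 0.0102 ms
Cutoff frequency: fc = 1 / (2*pi*R*C).
fc = 1 / (2*pi*1.02e-05) = 15603.43 Hz

tau = 0.0102 ms, fc = 15603.43 Hz


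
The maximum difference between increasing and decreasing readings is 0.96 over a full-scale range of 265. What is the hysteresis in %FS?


Hysteresis = (max difference / full scale) * 100%.
H = (0.96 / 265) * 100
H = 0.362 %FS

0.362 %FS


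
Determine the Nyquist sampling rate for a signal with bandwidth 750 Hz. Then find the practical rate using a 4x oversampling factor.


By Nyquist theorem, fs_min = 2 * fmax.
fs_min = 2 * 750 = 1500 Hz
Practical rate = 4 * fs_min = 4 * 1500 = 6000 Hz

fs_min = 1500 Hz, fs_practical = 6000 Hz


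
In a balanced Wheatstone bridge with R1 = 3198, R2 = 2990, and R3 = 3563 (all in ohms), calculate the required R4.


At balance: R1*R4 = R2*R3, so R4 = R2*R3/R1.
R4 = 2990 * 3563 / 3198
R4 = 10653370 / 3198
R4 = 3331.26 ohm

3331.26 ohm


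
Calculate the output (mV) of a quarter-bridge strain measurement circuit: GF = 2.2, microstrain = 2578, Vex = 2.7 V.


Quarter bridge output: Vout = (GF * epsilon * Vex) / 4.
Vout = (2.2 * 2578e-6 * 2.7) / 4
Vout = 0.01531332 / 4 V
Vout = 0.00382833 V = 3.8283 mV

3.8283 mV


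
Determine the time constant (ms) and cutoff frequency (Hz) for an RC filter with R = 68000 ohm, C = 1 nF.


Time constant: tau = R * C.
tau = 68000 * 1.00e-09 = 6.8e-05 s
tau = 0.068 ms
Cutoff frequency: fc = 1 / (2*pi*R*C).
fc = 1 / (2*pi*6.8e-05) = 2340.51 Hz

tau = 0.068 ms, fc = 2340.51 Hz


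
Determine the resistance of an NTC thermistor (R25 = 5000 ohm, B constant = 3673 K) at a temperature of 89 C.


NTC thermistor equation: Rt = R25 * exp(B * (1/T - 1/T25)).
T in Kelvin: 362.15 K, T25 = 298.15 K
1/T - 1/T25 = 1/362.15 - 1/298.15 = -0.00059273
B * (1/T - 1/T25) = 3673 * -0.00059273 = -2.1771
Rt = 5000 * exp(-2.1771) = 566.9 ohm

566.9 ohm


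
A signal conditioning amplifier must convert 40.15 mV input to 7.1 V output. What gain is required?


Gain = Vout / Vin (converting to same units).
G = 7.1 V / 40.15 mV
G = 7100.0 mV / 40.15 mV
G = 176.84

176.84


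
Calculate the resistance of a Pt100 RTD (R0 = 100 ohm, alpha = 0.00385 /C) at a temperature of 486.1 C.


The RTD equation: Rt = R0 * (1 + alpha * T).
Rt = 100 * (1 + 0.00385 * 486.1)
Rt = 100 * (1 + 1.871485)
Rt = 100 * 2.871485
Rt = 287.149 ohm

287.149 ohm


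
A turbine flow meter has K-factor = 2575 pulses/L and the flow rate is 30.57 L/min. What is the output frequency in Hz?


Frequency = K * Q / 60 (converting L/min to L/s).
f = 2575 * 30.57 / 60
f = 78717.75 / 60
f = 1311.96 Hz

1311.96 Hz


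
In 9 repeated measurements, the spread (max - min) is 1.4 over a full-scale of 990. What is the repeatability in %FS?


Repeatability = (spread / full scale) * 100%.
R = (1.4 / 990) * 100
R = 0.141 %FS

0.141 %FS


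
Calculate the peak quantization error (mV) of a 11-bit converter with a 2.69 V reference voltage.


The maximum quantization error is +/- LSB/2.
LSB = Vref / 2^n = 2.69 / 2048 = 0.00131348 V
Max error = LSB / 2 = 0.00131348 / 2 = 0.00065674 V
Max error = 0.6567 mV

0.6567 mV


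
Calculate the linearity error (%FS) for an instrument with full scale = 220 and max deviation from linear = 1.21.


Linearity error = (max deviation / full scale) * 100%.
Linearity = (1.21 / 220) * 100
Linearity = 0.55 %FS

0.55 %FS


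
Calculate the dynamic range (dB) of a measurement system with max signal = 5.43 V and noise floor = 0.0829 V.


Dynamic range = 20 * log10(Vmax / Vnoise).
DR = 20 * log10(5.43 / 0.0829)
DR = 20 * log10(65.5)
DR = 36.32 dB

36.32 dB


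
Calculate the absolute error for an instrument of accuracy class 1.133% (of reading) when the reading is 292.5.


Absolute error = (accuracy% / 100) * reading.
Error = (1.133 / 100) * 292.5
Error = 0.01133 * 292.5
Error = 3.314

3.314


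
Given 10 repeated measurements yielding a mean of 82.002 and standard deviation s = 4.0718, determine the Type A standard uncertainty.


The standard uncertainty for Type A evaluation is u = s / sqrt(n).
u = 4.0718 / sqrt(10)
u = 4.0718 / 3.1623
u = 1.2876

1.2876


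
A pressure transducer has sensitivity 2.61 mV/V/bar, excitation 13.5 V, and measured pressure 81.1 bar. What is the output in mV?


Output = sensitivity * Vex * P.
Vout = 2.61 * 13.5 * 81.1
Vout = 35.235 * 81.1
Vout = 2857.56 mV

2857.56 mV


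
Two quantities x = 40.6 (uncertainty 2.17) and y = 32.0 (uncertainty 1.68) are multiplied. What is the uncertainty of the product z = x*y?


For a product z = x*y, the relative uncertainty is:
uz/z = sqrt((ux/x)^2 + (uy/y)^2)
Relative uncertainties: ux/x = 2.17/40.6 = 0.053448
uy/y = 1.68/32.0 = 0.0525
z = 40.6 * 32.0 = 1299.2
uz = 1299.2 * sqrt(0.053448^2 + 0.0525^2) = 97.336

97.336


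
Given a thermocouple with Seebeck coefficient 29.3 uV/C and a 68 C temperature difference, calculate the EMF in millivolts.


The thermocouple output V = sensitivity * dT.
V = 29.3 uV/C * 68 C
V = 1992.4 uV
V = 1.992 mV

1.992 mV


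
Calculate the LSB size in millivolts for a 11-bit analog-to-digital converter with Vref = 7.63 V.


The resolution (LSB) of an ADC is Vref / 2^n.
LSB = 7.63 / 2^11
LSB = 7.63 / 2048
LSB = 0.00372559 V = 3.72558594 mV

3.72558594 mV


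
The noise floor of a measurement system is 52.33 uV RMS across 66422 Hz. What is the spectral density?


Noise spectral density = Vrms / sqrt(BW).
NSD = 52.33 / sqrt(66422)
NSD = 52.33 / 257.7247
NSD = 0.203 uV/sqrt(Hz)

0.203 uV/sqrt(Hz)


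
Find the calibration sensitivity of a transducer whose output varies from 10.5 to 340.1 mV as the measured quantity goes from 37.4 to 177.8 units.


Sensitivity = (y2 - y1) / (x2 - x1).
S = (340.1 - 10.5) / (177.8 - 37.4)
S = 329.6 / 140.4
S = 2.3476 mV/unit

2.3476 mV/unit


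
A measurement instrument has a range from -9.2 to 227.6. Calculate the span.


Span = upper range - lower range.
Span = 227.6 - (-9.2)
Span = 236.8

236.8


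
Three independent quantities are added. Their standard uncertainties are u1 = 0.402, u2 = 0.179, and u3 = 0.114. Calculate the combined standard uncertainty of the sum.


For a sum of independent quantities, uc = sqrt(u1^2 + u2^2 + u3^2).
uc = sqrt(0.402^2 + 0.179^2 + 0.114^2)
uc = sqrt(0.161604 + 0.032041 + 0.012996)
uc = 0.4546

0.4546


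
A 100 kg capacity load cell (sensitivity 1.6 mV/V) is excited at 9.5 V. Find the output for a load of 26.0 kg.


Vout = rated_output * Vex * (load / capacity).
Vout = 1.6 * 9.5 * (26.0 / 100)
Vout = 1.6 * 9.5 * 0.26
Vout = 3.952 mV

3.952 mV


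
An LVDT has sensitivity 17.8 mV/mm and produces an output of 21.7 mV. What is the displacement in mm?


Displacement = Vout / sensitivity.
d = 21.7 / 17.8
d = 1.219 mm

1.219 mm


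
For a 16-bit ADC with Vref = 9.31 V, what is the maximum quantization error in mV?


The maximum quantization error is +/- LSB/2.
LSB = Vref / 2^n = 9.31 / 65536 = 0.00014206 V
Max error = LSB / 2 = 0.00014206 / 2 = 7.103e-05 V
Max error = 0.071 mV

0.071 mV


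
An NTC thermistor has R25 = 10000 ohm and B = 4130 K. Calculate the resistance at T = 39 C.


NTC thermistor equation: Rt = R25 * exp(B * (1/T - 1/T25)).
T in Kelvin: 312.15 K, T25 = 298.15 K
1/T - 1/T25 = 1/312.15 - 1/298.15 = -0.00015043
B * (1/T - 1/T25) = 4130 * -0.00015043 = -0.6213
Rt = 10000 * exp(-0.6213) = 5372.6 ohm

5372.6 ohm


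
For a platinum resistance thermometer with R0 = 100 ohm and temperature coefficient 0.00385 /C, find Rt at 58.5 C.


The RTD equation: Rt = R0 * (1 + alpha * T).
Rt = 100 * (1 + 0.00385 * 58.5)
Rt = 100 * (1 + 0.225225)
Rt = 100 * 1.225225
Rt = 122.523 ohm

122.523 ohm


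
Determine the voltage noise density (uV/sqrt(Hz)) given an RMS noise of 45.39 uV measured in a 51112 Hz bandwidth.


Noise spectral density = Vrms / sqrt(BW).
NSD = 45.39 / sqrt(51112)
NSD = 45.39 / 226.0796
NSD = 0.2008 uV/sqrt(Hz)

0.2008 uV/sqrt(Hz)


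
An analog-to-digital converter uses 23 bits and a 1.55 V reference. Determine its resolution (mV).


The resolution (LSB) of an ADC is Vref / 2^n.
LSB = 1.55 / 2^23
LSB = 1.55 / 8388608
LSB = 1.8e-07 V = 0.00018477 mV

0.00018477 mV


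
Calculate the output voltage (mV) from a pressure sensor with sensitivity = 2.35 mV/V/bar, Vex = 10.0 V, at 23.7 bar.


Output = sensitivity * Vex * P.
Vout = 2.35 * 10.0 * 23.7
Vout = 23.5 * 23.7
Vout = 556.95 mV

556.95 mV


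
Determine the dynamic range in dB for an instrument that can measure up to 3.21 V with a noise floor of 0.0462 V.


Dynamic range = 20 * log10(Vmax / Vnoise).
DR = 20 * log10(3.21 / 0.0462)
DR = 20 * log10(69.48)
DR = 36.84 dB

36.84 dB


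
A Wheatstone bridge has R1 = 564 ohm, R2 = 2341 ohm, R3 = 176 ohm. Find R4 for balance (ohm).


At balance: R1*R4 = R2*R3, so R4 = R2*R3/R1.
R4 = 2341 * 176 / 564
R4 = 412016 / 564
R4 = 730.52 ohm

730.52 ohm
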